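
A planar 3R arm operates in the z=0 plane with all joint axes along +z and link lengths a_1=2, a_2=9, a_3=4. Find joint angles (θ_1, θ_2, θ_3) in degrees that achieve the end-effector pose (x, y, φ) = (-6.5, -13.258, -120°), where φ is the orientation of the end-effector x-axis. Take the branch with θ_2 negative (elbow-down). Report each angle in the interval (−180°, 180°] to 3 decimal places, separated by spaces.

wrist centre = target − a_3·(cos φ, sin φ) = (-4.5000, -9.7939)
cos θ_2 = (116.1704−2²−9²)/(2·2·9) = 0.8658; θ_2 = -30.0206° (elbow-down)
β = atan2(-9.7939,-4.5000) = -114.6773°; ψ = atan2(-4.5028,9.7926) = -24.6937°
θ_1 = β − ψ = -89.9836°
θ_3 = φ − θ_1 − θ_2 = 0.0042° (wrapped to (-180°,180°])

-89.984 -30.021 0.004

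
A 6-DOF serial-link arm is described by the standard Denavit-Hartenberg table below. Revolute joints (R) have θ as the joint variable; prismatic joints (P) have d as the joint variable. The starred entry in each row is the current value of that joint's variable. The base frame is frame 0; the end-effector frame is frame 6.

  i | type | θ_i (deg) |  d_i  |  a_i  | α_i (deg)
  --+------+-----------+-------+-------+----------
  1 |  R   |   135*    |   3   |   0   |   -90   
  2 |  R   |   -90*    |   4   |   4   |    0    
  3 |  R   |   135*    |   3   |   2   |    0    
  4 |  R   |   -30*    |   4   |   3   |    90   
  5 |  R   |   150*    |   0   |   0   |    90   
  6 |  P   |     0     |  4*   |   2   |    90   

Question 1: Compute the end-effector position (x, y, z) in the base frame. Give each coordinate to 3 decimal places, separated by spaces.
-14.167 -7.703 4.740

after link 1: o_1 = (0.0000, 0.0000, 3.0000)
after link 2: o_2 = (-2.8284, -2.8284, 7.0000)
after link 3: o_3 = (-5.9497, -3.9497, 5.5858)
after link 4: o_4 = (-10.8272, -4.7291, 4.8093)
after link 5: o_5 = (-10.8272, -4.7291, 4.8093)
after link 6: o_6 = (-14.1668, -7.7027, 4.7400)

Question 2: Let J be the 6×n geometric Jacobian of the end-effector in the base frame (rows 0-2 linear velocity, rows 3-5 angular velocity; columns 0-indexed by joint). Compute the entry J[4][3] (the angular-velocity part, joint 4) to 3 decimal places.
-0.707

axis z_3 = (-0.7071,-0.7071,0.0000); lever o_n−o_3 = (-8.2171,-3.7530,-0.8458)
cross product → J_v[:, 3] = (0.5981,-0.5981,-3.1566)
J_ω[:, 3] = z_3
entry J[4][3] = -0.7071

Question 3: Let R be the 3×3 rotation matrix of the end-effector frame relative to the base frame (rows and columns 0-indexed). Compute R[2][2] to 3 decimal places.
-0.966

End-effector z-axis (col 2 of R) = (0.1830,-0.1830,-0.9659)
R[2][2] = -0.9659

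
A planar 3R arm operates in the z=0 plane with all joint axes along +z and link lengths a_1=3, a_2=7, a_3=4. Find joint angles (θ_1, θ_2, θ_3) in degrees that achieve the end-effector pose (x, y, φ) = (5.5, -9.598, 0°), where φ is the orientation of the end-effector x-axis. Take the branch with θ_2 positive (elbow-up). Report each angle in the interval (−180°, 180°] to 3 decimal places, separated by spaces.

-102.238 30.004 72.234

wrist centre = target − a_3·(cos φ, sin φ) = (1.5000, -9.5980)
cos θ_2 = (94.3716−3²−7²)/(2·3·7) = 0.8660; θ_2 = 30.0040° (elbow-up)
β = atan2(-9.5980,1.5000) = -81.1175°; ψ = atan2(3.5004,9.0619) = 21.1204°
θ_1 = β − ψ = -102.2380°
θ_3 = φ − θ_1 − θ_2 = 72.2340° (wrapped to (-180°,180°])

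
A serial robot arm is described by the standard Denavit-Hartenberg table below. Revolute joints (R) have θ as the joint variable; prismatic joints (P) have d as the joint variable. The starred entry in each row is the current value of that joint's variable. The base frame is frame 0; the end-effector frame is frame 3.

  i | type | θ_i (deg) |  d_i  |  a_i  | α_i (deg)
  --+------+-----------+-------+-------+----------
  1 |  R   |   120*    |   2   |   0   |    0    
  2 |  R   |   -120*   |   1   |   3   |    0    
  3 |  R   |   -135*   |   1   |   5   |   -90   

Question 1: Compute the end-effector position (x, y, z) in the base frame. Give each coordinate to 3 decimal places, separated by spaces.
after link 1: o_1 = (0.0000, 0.0000, 2.0000)
after link 2: o_2 = (3.0000, -0.0000, 3.0000)
after link 3: o_3 = (-0.5355, -3.5355, 4.0000)

-0.536 -3.536 4.000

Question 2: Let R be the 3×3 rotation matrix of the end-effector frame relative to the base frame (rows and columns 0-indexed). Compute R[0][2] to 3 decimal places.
0.707

End-effector z-axis (col 2 of R) = (0.7071,-0.7071,0.0000)
R[0][2] = 0.7071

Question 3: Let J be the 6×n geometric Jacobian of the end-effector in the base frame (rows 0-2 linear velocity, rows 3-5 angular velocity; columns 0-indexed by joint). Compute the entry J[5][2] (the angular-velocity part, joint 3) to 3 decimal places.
axis z_2 = (0.0000,0.0000,1.0000); lever o_n−o_2 = (-3.5355,-3.5355,1.0000)
cross product → J_v[:, 2] = (3.5355,-3.5355,0.0000)
J_ω[:, 2] = z_2
entry J[5][2] = 1.0000

1.000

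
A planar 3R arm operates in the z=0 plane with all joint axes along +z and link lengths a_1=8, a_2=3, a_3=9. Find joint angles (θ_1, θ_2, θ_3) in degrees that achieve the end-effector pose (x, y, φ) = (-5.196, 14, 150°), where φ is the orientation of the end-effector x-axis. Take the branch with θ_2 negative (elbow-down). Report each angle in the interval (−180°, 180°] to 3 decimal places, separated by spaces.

wrist centre = target − a_3·(cos φ, sin φ) = (2.5982, 9.5000)
cos θ_2 = (97.0008−8²−3²)/(2·8·3) = 0.5000; θ_2 = -59.9989° (elbow-down)
β = atan2(9.5000,2.5982) = 74.7038°; ψ = atan2(-2.5980,9.5000) = -15.2951°
θ_1 = β − ψ = 89.9989°
θ_3 = φ − θ_1 − θ_2 = 120.0000° (wrapped to (-180°,180°])

89.999 -59.999 120.000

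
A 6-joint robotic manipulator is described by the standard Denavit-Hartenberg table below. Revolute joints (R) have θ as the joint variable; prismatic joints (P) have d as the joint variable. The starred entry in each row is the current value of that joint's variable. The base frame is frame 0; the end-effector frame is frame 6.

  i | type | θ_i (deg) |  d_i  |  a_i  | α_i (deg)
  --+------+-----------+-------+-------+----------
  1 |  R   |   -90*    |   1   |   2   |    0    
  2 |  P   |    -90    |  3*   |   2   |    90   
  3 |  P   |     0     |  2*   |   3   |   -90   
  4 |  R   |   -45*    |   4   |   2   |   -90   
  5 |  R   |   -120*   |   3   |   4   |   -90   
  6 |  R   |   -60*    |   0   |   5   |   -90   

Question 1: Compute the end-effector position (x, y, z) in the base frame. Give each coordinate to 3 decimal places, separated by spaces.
after link 1: o_1 = (0.0000, -2.0000, 1.0000)
after link 2: o_2 = (-2.0000, -2.0000, 4.0000)
after link 3: o_3 = (-5.0000, -0.0000, 4.0000)
after link 4: o_4 = (-6.4142, 1.4142, 8.0000)
after link 5: o_5 = (-7.1213, -2.1213, 11.4641)
after link 6: o_6 = (-9.2993, -6.0671, 13.6292)

-9.299 -6.067 13.629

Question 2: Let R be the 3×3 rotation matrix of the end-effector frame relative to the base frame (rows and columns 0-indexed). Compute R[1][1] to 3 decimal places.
End-effector y-axis (col 1 of R) = (0.6124,-0.6124,-0.5000)
R[1][1] = -0.6124

-0.612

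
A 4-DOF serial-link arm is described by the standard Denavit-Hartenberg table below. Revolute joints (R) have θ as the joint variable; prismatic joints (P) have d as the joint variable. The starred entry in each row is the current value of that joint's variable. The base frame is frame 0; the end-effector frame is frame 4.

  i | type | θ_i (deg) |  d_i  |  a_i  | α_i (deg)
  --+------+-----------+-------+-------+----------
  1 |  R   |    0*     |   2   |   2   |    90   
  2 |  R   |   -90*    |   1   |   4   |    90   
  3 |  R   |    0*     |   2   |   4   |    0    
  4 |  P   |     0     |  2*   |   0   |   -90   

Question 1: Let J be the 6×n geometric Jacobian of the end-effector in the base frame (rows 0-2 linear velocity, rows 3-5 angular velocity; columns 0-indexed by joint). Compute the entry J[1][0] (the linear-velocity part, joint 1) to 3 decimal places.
-2.000

axis z_0 = ẑ; lever o_n−o_0 = (-2.0000,-1.0000,-6.0000)
cross product → J_v[:, 0] = (1.0000,-2.0000,0.0000)
J_ω[:, 0] = z_0
entry J[1][0] = -2.0000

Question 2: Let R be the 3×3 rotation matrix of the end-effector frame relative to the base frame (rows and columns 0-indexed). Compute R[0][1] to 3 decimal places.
End-effector y-axis (col 1 of R) = (1.0000,0.0000,0.0000)
R[0][1] = 1.0000

1.000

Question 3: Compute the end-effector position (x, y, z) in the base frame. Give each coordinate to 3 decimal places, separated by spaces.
-2.000 -1.000 -6.000

after link 1: o_1 = (2.0000, 0.0000, 2.0000)
after link 2: o_2 = (2.0000, -1.0000, -2.0000)
after link 3: o_3 = (0.0000, -1.0000, -6.0000)
after link 4: o_4 = (-2.0000, -1.0000, -6.0000)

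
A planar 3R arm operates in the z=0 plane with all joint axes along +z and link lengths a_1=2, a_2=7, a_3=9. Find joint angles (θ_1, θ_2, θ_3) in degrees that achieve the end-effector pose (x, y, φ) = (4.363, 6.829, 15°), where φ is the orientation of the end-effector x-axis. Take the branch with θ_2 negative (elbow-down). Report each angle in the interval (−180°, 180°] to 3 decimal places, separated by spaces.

wrist centre = target − a_3·(cos φ, sin φ) = (-4.3303, 4.4996)
cos θ_2 = (38.9984−2²−7²)/(2·2·7) = -0.5001; θ_2 = -120.0037° (elbow-down)
β = atan2(4.4996,-4.3303) = 133.9016°; ψ = atan2(-6.0620,-1.5004) = -103.9019°
θ_1 = β − ψ = 237.8035°
θ_3 = φ − θ_1 − θ_2 = -102.7998° (wrapped to (-180°,180°])

-122.197 -120.004 -102.800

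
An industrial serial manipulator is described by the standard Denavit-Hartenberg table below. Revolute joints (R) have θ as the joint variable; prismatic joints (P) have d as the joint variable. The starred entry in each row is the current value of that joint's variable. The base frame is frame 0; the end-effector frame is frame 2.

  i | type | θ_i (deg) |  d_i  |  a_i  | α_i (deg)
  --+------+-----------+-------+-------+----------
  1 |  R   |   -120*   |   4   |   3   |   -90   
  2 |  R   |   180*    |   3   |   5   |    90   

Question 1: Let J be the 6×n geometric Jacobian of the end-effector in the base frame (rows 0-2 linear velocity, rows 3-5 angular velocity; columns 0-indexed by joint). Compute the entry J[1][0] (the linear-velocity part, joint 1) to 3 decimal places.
3.598

axis z_0 = ẑ; lever o_n−o_0 = (3.5981,0.2321,4.0000)
cross product → J_v[:, 0] = (-0.2321,3.5981,0.0000)
J_ω[:, 0] = z_0
entry J[1][0] = 3.5981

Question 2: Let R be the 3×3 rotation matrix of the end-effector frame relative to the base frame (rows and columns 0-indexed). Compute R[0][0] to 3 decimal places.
End-effector x-axis (col 0 of R) = (0.5000,0.8660,-0.0000)
R[0][0] = 0.5000

0.500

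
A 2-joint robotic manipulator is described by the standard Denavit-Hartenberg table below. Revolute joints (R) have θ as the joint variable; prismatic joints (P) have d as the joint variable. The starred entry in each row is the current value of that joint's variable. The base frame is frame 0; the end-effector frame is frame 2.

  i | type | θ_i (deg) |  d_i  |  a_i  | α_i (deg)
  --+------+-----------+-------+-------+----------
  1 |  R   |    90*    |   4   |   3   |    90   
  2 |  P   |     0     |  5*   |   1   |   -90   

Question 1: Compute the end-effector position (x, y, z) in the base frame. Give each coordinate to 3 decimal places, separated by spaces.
5.000 4.000 4.000

after link 1: o_1 = (0.0000, 3.0000, 4.0000)
after link 2: o_2 = (5.0000, 4.0000, 4.0000)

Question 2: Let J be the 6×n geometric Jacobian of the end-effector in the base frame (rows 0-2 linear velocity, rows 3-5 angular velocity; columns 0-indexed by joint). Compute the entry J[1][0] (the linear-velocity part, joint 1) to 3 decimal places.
axis z_0 = ẑ; lever o_n−o_0 = (5.0000,4.0000,4.0000)
cross product → J_v[:, 0] = (-4.0000,5.0000,0.0000)
J_ω[:, 0] = z_0
entry J[1][0] = 5.0000

5.000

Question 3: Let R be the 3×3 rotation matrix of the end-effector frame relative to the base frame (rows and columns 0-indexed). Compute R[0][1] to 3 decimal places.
-1.000

End-effector y-axis (col 1 of R) = (-1.0000,0.0000,0.0000)
R[0][1] = -1.0000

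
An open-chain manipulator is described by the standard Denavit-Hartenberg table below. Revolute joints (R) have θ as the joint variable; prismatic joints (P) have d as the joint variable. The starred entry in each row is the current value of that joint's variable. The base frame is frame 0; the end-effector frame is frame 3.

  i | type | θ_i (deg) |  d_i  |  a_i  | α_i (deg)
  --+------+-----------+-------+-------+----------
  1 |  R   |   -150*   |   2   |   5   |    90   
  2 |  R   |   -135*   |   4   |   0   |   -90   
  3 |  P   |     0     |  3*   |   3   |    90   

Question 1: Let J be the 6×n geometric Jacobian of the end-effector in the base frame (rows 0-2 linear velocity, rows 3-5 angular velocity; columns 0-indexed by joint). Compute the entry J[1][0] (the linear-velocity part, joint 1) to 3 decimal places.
-6.330

axis z_0 = ẑ; lever o_n−o_0 = (-6.3301,0.9641,-2.2426)
cross product → J_v[:, 0] = (-0.9641,-6.3301,0.0000)
J_ω[:, 0] = z_0
entry J[1][0] = -6.3301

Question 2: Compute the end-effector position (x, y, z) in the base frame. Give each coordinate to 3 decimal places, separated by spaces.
-6.330 0.964 -2.243

after link 1: o_1 = (-4.3301, -2.5000, 2.0000)
after link 2: o_2 = (-6.3301, 0.9641, 2.0000)
after link 3: o_3 = (-6.3301, 0.9641, -2.2426)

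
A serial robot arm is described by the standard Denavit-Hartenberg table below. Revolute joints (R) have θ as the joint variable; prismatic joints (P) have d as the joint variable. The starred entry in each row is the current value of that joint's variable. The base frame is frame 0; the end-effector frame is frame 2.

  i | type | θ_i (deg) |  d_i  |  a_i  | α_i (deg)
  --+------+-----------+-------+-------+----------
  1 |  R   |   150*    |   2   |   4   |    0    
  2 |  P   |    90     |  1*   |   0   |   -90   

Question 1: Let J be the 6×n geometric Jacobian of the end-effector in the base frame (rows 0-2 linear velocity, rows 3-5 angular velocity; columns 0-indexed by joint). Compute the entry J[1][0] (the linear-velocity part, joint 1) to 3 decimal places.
axis z_0 = ẑ; lever o_n−o_0 = (-3.4641,2.0000,3.0000)
cross product → J_v[:, 0] = (-2.0000,-3.4641,0.0000)
J_ω[:, 0] = z_0
entry J[1][0] = -3.4641

-3.464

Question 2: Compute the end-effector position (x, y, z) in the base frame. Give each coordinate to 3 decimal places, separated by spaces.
-3.464 2.000 3.000

after link 1: o_1 = (-3.4641, 2.0000, 2.0000)
after link 2: o_2 = (-3.4641, 2.0000, 3.0000)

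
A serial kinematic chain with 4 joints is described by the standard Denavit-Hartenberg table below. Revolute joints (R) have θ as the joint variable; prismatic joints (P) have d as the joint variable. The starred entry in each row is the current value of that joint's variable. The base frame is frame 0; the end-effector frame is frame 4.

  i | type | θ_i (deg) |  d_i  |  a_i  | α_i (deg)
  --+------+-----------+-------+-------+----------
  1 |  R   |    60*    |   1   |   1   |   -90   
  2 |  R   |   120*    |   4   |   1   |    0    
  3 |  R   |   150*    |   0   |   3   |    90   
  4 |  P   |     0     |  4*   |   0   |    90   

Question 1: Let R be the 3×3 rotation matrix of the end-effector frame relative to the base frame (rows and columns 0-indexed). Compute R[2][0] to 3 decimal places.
End-effector x-axis (col 0 of R) = (-0.0000,-0.0000,1.0000)
R[2][0] = 1.0000

1.000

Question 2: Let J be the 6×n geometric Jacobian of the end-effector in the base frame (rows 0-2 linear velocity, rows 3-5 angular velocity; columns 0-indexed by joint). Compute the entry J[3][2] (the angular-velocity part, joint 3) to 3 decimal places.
axis z_2 = (-0.8660,0.5000,0.0000); lever o_n−o_2 = (-2.0000,-3.4641,3.0000)
cross product → J_v[:, 2] = (1.5000,2.5981,4.0000)
J_ω[:, 2] = z_2
entry J[3][2] = -0.8660

-0.866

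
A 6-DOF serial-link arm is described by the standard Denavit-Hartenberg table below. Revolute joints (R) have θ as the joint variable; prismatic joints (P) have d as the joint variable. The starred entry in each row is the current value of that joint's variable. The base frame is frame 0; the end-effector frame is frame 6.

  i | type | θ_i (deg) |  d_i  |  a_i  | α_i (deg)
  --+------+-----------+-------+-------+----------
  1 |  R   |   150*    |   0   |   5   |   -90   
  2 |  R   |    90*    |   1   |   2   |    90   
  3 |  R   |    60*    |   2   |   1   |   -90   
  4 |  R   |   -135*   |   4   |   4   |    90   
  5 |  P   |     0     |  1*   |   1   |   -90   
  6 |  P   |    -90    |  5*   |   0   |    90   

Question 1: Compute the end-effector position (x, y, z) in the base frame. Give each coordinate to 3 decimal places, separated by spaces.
after link 1: o_1 = (-4.3301, 2.5000, 0.0000)
after link 2: o_2 = (-4.8301, 1.6340, -2.0000)
after link 3: o_3 = (-6.9952, 1.8840, -2.5000)
after link 4: o_4 = (-9.2199, 3.6875, 2.3783)
after link 5: o_5 = (-8.6076, 4.7481, 3.0854)
after link 6: o_6 = (-9.8576, 2.5831, 7.4155)

-9.858 2.583 7.416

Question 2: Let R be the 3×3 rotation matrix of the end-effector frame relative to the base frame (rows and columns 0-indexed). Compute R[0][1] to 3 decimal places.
-0.250

End-effector y-axis (col 1 of R) = (-0.2500,-0.4330,0.8660)
R[0][1] = -0.2500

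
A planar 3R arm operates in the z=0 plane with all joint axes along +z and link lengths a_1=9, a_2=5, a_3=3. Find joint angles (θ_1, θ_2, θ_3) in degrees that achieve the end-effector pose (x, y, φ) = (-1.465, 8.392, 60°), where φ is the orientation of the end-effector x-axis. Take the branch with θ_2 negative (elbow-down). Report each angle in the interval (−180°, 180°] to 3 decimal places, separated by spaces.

wrist centre = target − a_3·(cos φ, sin φ) = (-2.9650, 5.7939)
cos θ_2 = (42.3608−9²−5²)/(2·9·5) = -0.7071; θ_2 = -134.9997° (elbow-down)
β = atan2(5.7939,-2.9650) = 117.1008°; ψ = atan2(-3.5356,5.4645) = -32.9031°
θ_1 = β − ψ = 150.0039°
θ_3 = φ − θ_1 − θ_2 = 44.9958° (wrapped to (-180°,180°])

150.004 -135.000 44.996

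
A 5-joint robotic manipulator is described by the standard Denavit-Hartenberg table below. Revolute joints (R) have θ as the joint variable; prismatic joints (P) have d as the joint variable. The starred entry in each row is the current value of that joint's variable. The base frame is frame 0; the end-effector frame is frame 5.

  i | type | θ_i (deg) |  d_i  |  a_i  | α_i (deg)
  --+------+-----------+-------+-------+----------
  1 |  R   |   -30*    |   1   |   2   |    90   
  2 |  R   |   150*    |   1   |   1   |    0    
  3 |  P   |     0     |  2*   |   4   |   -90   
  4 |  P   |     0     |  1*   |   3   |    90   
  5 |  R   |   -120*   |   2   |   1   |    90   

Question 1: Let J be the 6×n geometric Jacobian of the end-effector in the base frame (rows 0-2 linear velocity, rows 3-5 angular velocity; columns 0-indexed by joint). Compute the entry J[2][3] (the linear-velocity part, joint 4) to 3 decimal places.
prismatic axis z_3 = (-0.4330,0.2500,-0.8660)
J_v[:, 3] = z_3; J_ω[:, 3] = (0,0,0)
entry J[2][3] = -0.8660

-0.866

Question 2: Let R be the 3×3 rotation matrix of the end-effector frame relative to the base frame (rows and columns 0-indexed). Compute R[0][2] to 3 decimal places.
End-effector z-axis (col 2 of R) = (0.4330,-0.2500,-0.8660)
R[0][2] = 0.4330

0.433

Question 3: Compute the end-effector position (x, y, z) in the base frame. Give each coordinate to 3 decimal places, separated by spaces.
after link 1: o_1 = (1.7321, -1.0000, 1.0000)
after link 2: o_2 = (0.4821, -1.4330, 1.5000)
after link 3: o_3 = (-3.5179, -1.4330, 3.5000)
after link 4: o_4 = (-6.2010, 0.1160, 4.1340)
after link 5: o_5 = (-6.4510, -2.0490, 4.6340)

-6.451 -2.049 4.634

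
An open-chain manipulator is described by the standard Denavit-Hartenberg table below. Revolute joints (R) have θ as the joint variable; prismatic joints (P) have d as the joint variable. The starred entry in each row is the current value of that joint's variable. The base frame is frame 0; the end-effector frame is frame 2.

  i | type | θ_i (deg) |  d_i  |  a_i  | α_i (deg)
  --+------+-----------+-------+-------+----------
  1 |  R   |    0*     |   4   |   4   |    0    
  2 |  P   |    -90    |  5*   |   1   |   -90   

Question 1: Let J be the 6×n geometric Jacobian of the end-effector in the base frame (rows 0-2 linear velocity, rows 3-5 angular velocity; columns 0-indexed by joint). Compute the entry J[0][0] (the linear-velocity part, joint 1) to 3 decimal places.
axis z_0 = ẑ; lever o_n−o_0 = (4.0000,-1.0000,9.0000)
cross product → J_v[:, 0] = (1.0000,4.0000,-0.0000)
J_ω[:, 0] = z_0
entry J[0][0] = 1.0000

1.000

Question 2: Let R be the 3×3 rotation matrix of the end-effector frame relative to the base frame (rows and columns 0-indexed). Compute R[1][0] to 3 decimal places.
End-effector x-axis (col 0 of R) = (0.0000,-1.0000,0.0000)
R[1][0] = -1.0000

-1.000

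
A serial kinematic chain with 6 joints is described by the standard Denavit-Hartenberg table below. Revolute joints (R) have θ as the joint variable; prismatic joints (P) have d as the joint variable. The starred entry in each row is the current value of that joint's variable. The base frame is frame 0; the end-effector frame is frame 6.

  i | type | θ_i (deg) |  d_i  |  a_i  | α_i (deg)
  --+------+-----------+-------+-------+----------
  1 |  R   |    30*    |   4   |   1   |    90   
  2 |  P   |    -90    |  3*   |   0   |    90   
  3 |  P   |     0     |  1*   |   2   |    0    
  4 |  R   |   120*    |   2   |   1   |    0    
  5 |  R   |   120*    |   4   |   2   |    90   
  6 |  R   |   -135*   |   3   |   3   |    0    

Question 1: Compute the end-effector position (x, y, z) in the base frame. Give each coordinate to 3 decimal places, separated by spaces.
after link 1: o_1 = (0.8660, 0.5000, 4.0000)
after link 2: o_2 = (2.3660, -2.0981, 4.0000)
after link 3: o_3 = (1.5000, -2.5981, 2.0000)
after link 4: o_4 = (0.2010, -4.3481, 2.5000)
after link 5: o_5 = (-4.1292, -4.8481, 3.5000)
after link 6: o_6 = (-0.6235, -6.6774, 5.0374)

-0.623 -6.677 5.037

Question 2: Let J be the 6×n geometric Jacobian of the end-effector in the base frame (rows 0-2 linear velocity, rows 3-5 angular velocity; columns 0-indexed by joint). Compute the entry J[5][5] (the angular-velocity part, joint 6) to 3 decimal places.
axis z_5 = (0.2500,-0.4330,0.8660); lever o_n−o_5 = (3.5057,-1.8294,1.5374)
cross product → J_v[:, 5] = (0.9186,2.6517,1.0607)
J_ω[:, 5] = z_5
entry J[5][5] = 0.8660

0.866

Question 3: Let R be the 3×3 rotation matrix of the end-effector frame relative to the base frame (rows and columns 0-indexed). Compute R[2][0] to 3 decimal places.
-0.354

End-effector x-axis (col 0 of R) = (0.9186,-0.1768,-0.3536)
R[2][0] = -0.3536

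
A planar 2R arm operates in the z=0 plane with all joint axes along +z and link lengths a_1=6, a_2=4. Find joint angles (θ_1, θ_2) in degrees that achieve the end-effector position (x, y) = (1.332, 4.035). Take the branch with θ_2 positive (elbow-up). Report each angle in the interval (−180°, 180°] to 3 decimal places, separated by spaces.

30.005 135.006

cos θ_2 = (18.0554−6²−4²)/(2·6·4) = -0.7072; θ_2 = 135.0058° (elbow-up)
β = atan2(4.0350,1.3320) = 71.7313°; ψ = atan2(2.8281,3.1713) = 41.7265°
θ_1 = β − ψ = 30.0049°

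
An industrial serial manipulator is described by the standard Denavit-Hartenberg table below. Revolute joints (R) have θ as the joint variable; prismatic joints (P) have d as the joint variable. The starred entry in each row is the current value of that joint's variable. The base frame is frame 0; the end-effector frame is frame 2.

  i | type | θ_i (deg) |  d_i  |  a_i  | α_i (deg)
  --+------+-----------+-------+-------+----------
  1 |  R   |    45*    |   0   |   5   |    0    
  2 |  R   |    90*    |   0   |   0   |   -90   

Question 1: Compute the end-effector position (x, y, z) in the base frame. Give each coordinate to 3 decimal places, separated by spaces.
3.536 3.536 0.000

after link 1: o_1 = (3.5355, 3.5355, 0.0000)
after link 2: o_2 = (3.5355, 3.5355, 0.0000)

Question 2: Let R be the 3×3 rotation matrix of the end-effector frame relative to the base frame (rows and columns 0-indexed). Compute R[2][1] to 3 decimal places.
-1.000

End-effector y-axis (col 1 of R) = (-0.0000,-0.0000,-1.0000)
R[2][1] = -1.0000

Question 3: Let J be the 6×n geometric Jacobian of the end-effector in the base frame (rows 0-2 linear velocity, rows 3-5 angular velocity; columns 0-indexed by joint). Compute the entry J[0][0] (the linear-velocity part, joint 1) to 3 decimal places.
axis z_0 = ẑ; lever o_n−o_0 = (3.5355,3.5355,0.0000)
cross product → J_v[:, 0] = (-3.5355,3.5355,0.0000)
J_ω[:, 0] = z_0
entry J[0][0] = -3.5355

-3.536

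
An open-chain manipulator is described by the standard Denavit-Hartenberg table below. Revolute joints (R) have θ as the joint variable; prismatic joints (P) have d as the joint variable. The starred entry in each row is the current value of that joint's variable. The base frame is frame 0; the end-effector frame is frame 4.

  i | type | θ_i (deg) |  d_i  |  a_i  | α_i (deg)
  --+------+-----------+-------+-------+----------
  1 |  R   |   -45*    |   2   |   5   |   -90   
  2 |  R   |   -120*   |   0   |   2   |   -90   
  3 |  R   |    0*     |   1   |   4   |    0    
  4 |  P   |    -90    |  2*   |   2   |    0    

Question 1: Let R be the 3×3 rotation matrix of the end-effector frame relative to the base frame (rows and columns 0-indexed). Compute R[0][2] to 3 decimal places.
End-effector z-axis (col 2 of R) = (0.6124,-0.6124,0.5000)
R[0][2] = 0.6124

0.612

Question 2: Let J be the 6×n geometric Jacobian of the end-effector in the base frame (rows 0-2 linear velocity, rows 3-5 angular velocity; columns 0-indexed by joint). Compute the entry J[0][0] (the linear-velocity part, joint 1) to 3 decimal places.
1.837

axis z_0 = ẑ; lever o_n−o_0 = (4.6655,-1.8371,8.6962)
cross product → J_v[:, 0] = (1.8371,4.6655,-0.0000)
J_ω[:, 0] = z_0
entry J[0][0] = 1.8371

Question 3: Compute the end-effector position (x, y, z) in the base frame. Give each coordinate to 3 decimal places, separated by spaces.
4.666 -1.837 8.696

after link 1: o_1 = (3.5355, -3.5355, 2.0000)
after link 2: o_2 = (2.8284, -2.8284, 3.7321)
after link 3: o_3 = (2.0266, -2.0266, 7.6962)
after link 4: o_4 = (4.6655, -1.8371, 8.6962)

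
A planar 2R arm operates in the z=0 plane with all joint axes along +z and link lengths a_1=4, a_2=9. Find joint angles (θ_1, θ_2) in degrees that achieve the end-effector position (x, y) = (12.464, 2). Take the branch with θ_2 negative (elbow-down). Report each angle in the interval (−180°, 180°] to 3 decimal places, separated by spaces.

30.003 -30.004

cos θ_2 = (159.3513−4²−9²)/(2·4·9) = 0.8660; θ_2 = -30.0040° (elbow-down)
β = atan2(2.0000,12.4640) = 9.1161°; ψ = atan2(-4.5005,11.7939) = -20.8868°
θ_1 = β − ψ = 30.0029°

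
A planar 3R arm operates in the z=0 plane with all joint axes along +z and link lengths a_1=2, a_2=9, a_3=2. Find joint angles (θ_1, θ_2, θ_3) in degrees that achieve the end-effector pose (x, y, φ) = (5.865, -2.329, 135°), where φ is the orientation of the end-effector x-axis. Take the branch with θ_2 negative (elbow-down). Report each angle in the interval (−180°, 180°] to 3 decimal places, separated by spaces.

80.573 -120.003 174.430

wrist centre = target − a_3·(cos φ, sin φ) = (7.2792, -3.7432)
cos θ_2 = (66.9986−2²−9²)/(2·2·9) = -0.5000; θ_2 = -120.0026° (elbow-down)
β = atan2(-3.7432,7.2792) = -27.2137°; ψ = atan2(-7.7940,-2.5004) = -107.7864°
θ_1 = β − ψ = 80.5727°
θ_3 = φ − θ_1 − θ_2 = 174.4299° (wrapped to (-180°,180°])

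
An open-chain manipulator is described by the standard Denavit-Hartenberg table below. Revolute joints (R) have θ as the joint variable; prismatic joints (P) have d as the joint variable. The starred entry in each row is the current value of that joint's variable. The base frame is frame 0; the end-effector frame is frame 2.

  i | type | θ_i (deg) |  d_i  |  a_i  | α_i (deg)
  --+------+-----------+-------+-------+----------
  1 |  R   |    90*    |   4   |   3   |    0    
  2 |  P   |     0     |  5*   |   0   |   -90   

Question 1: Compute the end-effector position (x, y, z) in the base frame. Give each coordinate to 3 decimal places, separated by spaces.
0.000 3.000 9.000

after link 1: o_1 = (0.0000, 3.0000, 4.0000)
after link 2: o_2 = (0.0000, 3.0000, 9.0000)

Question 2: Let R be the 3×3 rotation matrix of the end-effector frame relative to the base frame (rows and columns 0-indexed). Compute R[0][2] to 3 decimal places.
-1.000

End-effector z-axis (col 2 of R) = (-1.0000,0.0000,0.0000)
R[0][2] = -1.0000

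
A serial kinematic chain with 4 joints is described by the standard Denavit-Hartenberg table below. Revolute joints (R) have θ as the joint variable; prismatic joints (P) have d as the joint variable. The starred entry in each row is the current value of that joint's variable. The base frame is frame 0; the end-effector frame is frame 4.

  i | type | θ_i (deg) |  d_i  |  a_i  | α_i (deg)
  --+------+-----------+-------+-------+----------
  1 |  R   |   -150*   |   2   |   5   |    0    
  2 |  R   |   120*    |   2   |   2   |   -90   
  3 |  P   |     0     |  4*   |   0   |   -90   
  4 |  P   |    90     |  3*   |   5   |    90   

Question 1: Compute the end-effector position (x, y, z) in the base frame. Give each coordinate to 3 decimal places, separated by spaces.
after link 1: o_1 = (-4.3301, -2.5000, 2.0000)
after link 2: o_2 = (-2.5981, -3.5000, 4.0000)
after link 3: o_3 = (-0.5981, -0.0359, 4.0000)
after link 4: o_4 = (-3.0981, -4.3660, 1.0000)

-3.098 -4.366 1.000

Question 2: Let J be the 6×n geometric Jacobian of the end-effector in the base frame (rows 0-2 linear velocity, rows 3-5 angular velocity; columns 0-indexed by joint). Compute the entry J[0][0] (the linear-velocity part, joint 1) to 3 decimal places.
4.366

axis z_0 = ẑ; lever o_n−o_0 = (-3.0981,-4.3660,1.0000)
cross product → J_v[:, 0] = (4.3660,-3.0981,0.0000)
J_ω[:, 0] = z_0
entry J[0][0] = 4.3660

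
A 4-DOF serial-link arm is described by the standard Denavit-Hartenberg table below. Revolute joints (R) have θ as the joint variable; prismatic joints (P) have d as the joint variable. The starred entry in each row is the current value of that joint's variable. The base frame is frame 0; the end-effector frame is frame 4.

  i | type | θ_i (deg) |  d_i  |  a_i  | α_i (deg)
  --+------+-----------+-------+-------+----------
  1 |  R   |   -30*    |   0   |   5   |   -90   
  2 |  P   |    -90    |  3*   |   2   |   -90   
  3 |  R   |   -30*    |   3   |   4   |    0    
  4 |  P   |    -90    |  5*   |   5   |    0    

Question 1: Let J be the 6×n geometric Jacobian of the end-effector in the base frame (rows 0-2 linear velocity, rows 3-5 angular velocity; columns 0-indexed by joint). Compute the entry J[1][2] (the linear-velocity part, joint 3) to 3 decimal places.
axis z_2 = (0.8660,-0.5000,-0.0000); lever o_n−o_2 = (10.0933,1.4821,0.9641)
cross product → J_v[:, 2] = (-0.4821,-0.8349,6.3301)
J_ω[:, 2] = z_2
entry J[1][2] = -0.8349

-0.835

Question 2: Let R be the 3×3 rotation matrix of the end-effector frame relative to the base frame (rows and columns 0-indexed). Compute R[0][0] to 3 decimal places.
0.433

End-effector x-axis (col 0 of R) = (0.4330,0.7500,-0.5000)
R[0][0] = 0.4330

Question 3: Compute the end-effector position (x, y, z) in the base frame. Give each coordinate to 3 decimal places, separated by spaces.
15.923 1.580 2.964

after link 1: o_1 = (4.3301, -2.5000, 0.0000)
after link 2: o_2 = (5.8301, 0.0981, 2.0000)
after link 3: o_3 = (9.4282, 0.3301, 5.4641)
after link 4: o_4 = (15.9234, 1.5801, 2.9641)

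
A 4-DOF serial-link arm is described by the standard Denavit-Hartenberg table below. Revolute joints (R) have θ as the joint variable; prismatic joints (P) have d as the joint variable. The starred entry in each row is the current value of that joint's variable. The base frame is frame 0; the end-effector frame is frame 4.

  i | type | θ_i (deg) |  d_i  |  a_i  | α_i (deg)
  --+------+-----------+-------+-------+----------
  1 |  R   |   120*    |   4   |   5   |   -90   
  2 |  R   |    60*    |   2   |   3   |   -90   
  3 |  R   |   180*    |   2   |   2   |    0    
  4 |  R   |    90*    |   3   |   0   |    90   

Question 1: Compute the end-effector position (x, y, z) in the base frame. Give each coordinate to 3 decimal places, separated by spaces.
after link 1: o_1 = (-2.5000, 4.3301, 4.0000)
after link 2: o_2 = (-4.9821, 4.6292, 1.4019)
after link 3: o_3 = (-3.6160, 2.2631, 2.1340)
after link 4: o_4 = (-2.3170, 0.0131, 0.6340)

-2.317 0.013 0.634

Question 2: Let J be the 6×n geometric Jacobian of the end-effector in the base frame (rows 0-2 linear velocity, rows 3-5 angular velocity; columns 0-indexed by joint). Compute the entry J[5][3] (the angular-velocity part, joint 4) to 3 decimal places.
-0.500

axis z_3 = (0.4330,-0.7500,-0.5000); lever o_n−o_3 = (1.2990,-2.2500,-1.5000)
cross product → J_v[:, 3] = (0.0000,0.0000,-0.0000)
J_ω[:, 3] = z_3
entry J[5][3] = -0.5000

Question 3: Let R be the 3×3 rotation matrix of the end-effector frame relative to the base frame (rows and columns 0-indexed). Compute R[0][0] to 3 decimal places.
-0.866

End-effector x-axis (col 0 of R) = (-0.8660,-0.5000,0.0000)
R[0][0] = -0.8660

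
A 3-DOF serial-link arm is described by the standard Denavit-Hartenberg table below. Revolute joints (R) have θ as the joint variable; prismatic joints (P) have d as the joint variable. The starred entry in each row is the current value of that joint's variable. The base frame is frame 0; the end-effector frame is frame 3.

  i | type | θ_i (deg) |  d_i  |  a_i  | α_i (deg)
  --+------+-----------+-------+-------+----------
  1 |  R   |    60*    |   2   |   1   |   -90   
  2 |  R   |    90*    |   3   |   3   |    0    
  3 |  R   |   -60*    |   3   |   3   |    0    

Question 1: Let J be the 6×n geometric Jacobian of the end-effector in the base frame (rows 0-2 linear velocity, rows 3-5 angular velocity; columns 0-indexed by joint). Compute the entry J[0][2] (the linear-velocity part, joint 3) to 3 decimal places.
-0.750

axis z_2 = (-0.8660,0.5000,0.0000); lever o_n−o_2 = (-1.2990,3.7500,-1.5000)
cross product → J_v[:, 2] = (-0.7500,-1.2990,-2.5981)
J_ω[:, 2] = z_2
entry J[0][2] = -0.7500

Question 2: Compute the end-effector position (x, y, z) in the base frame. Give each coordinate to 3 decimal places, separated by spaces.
after link 1: o_1 = (0.5000, 0.8660, 2.0000)
after link 2: o_2 = (-2.0981, 2.3660, -1.0000)
after link 3: o_3 = (-3.3971, 6.1160, -2.5000)

-3.397 6.116 -2.500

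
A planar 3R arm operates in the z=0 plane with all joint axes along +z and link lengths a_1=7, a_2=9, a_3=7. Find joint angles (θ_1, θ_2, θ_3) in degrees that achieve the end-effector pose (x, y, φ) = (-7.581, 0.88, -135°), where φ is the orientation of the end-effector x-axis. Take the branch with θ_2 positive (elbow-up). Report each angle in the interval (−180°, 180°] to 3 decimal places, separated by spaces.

30.002 134.997 60.001

wrist centre = target − a_3·(cos φ, sin φ) = (-2.6313, 5.8297)
cos θ_2 = (40.9094−7²−9²)/(2·7·9) = -0.7071; θ_2 = 134.9968° (elbow-up)
β = atan2(5.8297,-2.6313) = 114.2920°; ψ = atan2(6.3643,0.6364) = 84.2898°
θ_1 = β − ψ = 30.0022°
θ_3 = φ − θ_1 − θ_2 = 60.0009° (wrapped to (-180°,180°])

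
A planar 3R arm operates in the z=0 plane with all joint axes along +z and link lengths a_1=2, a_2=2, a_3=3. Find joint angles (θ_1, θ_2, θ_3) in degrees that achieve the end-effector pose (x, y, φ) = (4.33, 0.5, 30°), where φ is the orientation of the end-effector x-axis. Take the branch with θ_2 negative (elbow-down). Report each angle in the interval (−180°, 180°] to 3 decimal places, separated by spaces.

30.000 -120.004 120.004

wrist centre = target − a_3·(cos φ, sin φ) = (1.7319, -1.0000)
cos θ_2 = (3.9996−2²−2²)/(2·2·2) = -0.5001; θ_2 = -120.0036° (elbow-down)
β = atan2(-1.0000,1.7319) = -30.0018°; ψ = atan2(-1.7320,0.9999) = -60.0018°
θ_1 = β − ψ = 30.0000°
θ_3 = φ − θ_1 − θ_2 = 120.0036° (wrapped to (-180°,180°])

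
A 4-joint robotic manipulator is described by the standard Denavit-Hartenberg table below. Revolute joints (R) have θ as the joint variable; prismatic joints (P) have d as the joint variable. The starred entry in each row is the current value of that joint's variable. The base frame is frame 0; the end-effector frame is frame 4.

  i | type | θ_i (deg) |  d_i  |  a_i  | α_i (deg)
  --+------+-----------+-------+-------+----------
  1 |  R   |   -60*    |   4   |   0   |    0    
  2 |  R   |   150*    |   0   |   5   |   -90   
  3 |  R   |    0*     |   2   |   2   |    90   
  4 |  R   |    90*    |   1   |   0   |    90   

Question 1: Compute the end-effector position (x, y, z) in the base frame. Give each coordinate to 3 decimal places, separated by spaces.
after link 1: o_1 = (0.0000, 0.0000, 4.0000)
after link 2: o_2 = (-0.0000, 5.0000, 4.0000)
after link 3: o_3 = (-2.0000, 7.0000, 4.0000)
after link 4: o_4 = (-2.0000, 7.0000, 5.0000)

-2.000 7.000 5.000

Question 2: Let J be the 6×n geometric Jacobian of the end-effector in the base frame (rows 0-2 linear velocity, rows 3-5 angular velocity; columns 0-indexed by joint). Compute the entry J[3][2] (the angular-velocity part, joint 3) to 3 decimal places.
axis z_2 = (-1.0000,-0.0000,0.0000); lever o_n−o_2 = (-2.0000,2.0000,1.0000)
cross product → J_v[:, 2] = (-0.0000,1.0000,-2.0000)
J_ω[:, 2] = z_2
entry J[3][2] = -1.0000

-1.000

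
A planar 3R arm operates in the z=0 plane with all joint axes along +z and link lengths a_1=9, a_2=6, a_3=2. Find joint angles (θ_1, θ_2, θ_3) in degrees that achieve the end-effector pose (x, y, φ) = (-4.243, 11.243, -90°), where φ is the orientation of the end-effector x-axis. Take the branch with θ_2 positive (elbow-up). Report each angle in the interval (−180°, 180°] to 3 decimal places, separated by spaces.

wrist centre = target − a_3·(cos φ, sin φ) = (-4.2430, 13.2430)
cos θ_2 = (193.3801−9²−6²)/(2·9·6) = 0.7072; θ_2 = 44.9906° (elbow-up)
β = atan2(13.2430,-4.2430) = 107.7652°; ψ = atan2(4.2419,13.2433) = 17.7607°
θ_1 = β − ψ = 90.0046°
θ_3 = φ − θ_1 − θ_2 = 135.0049° (wrapped to (-180°,180°])

90.005 44.991 135.005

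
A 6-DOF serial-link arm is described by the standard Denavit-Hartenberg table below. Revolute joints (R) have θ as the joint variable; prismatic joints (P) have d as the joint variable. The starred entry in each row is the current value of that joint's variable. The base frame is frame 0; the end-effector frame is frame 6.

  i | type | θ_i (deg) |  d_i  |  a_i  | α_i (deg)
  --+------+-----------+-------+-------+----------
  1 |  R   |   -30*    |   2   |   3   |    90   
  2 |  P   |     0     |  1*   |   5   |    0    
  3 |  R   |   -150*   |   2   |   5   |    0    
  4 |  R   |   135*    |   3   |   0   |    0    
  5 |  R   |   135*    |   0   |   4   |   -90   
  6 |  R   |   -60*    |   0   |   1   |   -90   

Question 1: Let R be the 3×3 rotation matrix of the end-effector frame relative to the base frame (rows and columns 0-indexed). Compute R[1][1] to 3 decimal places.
-0.433

End-effector y-axis (col 1 of R) = (0.7500,-0.4330,0.5000)
R[1][1] = -0.4330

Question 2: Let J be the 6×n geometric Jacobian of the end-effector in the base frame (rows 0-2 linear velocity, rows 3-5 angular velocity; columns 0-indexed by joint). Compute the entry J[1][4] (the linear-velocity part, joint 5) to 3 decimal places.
axis z_4 = (-0.5000,-0.8660,0.0000); lever o_n−o_4 = (-2.3816,0.3750,3.8971)
cross product → J_v[:, 4] = (-3.3750,1.9486,-2.2500)
J_ω[:, 4] = z_4
entry J[1][4] = 1.9486

1.949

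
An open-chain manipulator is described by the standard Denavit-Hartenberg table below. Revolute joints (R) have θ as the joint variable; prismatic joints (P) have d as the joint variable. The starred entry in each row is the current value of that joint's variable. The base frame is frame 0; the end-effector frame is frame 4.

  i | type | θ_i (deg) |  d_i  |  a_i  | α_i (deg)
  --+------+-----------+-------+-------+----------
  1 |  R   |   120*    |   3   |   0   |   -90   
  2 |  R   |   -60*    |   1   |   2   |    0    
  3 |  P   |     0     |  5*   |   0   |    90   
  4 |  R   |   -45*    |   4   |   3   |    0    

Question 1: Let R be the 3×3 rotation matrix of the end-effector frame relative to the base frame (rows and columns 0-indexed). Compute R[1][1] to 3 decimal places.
-0.047

End-effector y-axis (col 1 of R) = (-0.7891,-0.0474,0.6124)
R[1][1] = -0.0474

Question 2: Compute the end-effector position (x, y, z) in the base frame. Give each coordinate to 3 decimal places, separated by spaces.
after link 1: o_1 = (0.0000, 0.0000, 3.0000)
after link 2: o_2 = (-1.3660, 0.3660, 4.7321)
after link 3: o_3 = (-5.6962, -2.1340, 4.7321)
after link 4: o_4 = (-2.6573, -3.1548, 8.5692)

-2.657 -3.155 8.569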